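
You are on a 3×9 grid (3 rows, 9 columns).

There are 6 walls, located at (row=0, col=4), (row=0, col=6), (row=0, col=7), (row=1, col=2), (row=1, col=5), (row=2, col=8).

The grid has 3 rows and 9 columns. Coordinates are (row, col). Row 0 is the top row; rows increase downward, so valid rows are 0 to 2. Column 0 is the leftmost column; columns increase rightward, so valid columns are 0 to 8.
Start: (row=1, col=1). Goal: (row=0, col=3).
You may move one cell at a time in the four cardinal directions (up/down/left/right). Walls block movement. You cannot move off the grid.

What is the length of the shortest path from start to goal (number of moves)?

BFS from (row=1, col=1) until reaching (row=0, col=3):
  Distance 0: (row=1, col=1)
  Distance 1: (row=0, col=1), (row=1, col=0), (row=2, col=1)
  Distance 2: (row=0, col=0), (row=0, col=2), (row=2, col=0), (row=2, col=2)
  Distance 3: (row=0, col=3), (row=2, col=3)  <- goal reached here
One shortest path (3 moves): (row=1, col=1) -> (row=0, col=1) -> (row=0, col=2) -> (row=0, col=3)

Answer: Shortest path length: 3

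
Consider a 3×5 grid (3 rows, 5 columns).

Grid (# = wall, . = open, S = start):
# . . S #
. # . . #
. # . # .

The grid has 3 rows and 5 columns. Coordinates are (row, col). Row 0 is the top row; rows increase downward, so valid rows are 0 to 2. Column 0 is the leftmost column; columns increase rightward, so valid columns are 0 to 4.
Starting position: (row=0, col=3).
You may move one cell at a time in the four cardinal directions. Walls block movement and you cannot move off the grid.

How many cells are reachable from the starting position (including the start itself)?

BFS flood-fill from (row=0, col=3):
  Distance 0: (row=0, col=3)
  Distance 1: (row=0, col=2), (row=1, col=3)
  Distance 2: (row=0, col=1), (row=1, col=2)
  Distance 3: (row=2, col=2)
Total reachable: 6 (grid has 9 open cells total)

Answer: Reachable cells: 6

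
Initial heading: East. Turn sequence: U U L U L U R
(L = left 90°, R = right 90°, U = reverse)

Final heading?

Answer: Final heading: North

Derivation:
Start: East
  U (U-turn (180°)) -> West
  U (U-turn (180°)) -> East
  L (left (90° counter-clockwise)) -> North
  U (U-turn (180°)) -> South
  L (left (90° counter-clockwise)) -> East
  U (U-turn (180°)) -> West
  R (right (90° clockwise)) -> North
Final: North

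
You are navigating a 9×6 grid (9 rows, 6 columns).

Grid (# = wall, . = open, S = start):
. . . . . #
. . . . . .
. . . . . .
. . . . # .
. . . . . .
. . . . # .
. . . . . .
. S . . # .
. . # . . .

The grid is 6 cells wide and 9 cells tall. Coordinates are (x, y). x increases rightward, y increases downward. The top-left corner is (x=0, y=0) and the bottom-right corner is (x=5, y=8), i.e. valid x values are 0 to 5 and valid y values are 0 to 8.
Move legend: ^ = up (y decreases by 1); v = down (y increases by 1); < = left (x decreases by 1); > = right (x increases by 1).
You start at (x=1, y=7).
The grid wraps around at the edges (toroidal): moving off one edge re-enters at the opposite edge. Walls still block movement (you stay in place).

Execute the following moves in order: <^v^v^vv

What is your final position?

Answer: Final position: (x=0, y=8)

Derivation:
Start: (x=1, y=7)
  < (left): (x=1, y=7) -> (x=0, y=7)
  ^ (up): (x=0, y=7) -> (x=0, y=6)
  v (down): (x=0, y=6) -> (x=0, y=7)
  ^ (up): (x=0, y=7) -> (x=0, y=6)
  v (down): (x=0, y=6) -> (x=0, y=7)
  ^ (up): (x=0, y=7) -> (x=0, y=6)
  v (down): (x=0, y=6) -> (x=0, y=7)
  v (down): (x=0, y=7) -> (x=0, y=8)
Final: (x=0, y=8)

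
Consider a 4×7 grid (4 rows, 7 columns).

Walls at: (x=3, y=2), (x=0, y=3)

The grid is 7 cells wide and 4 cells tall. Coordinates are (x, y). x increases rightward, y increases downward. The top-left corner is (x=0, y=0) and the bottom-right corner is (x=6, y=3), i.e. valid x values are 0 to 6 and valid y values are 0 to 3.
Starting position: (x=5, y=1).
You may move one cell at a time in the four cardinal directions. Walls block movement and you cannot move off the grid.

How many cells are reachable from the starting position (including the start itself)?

Answer: Reachable cells: 26

Derivation:
BFS flood-fill from (x=5, y=1):
  Distance 0: (x=5, y=1)
  Distance 1: (x=5, y=0), (x=4, y=1), (x=6, y=1), (x=5, y=2)
  Distance 2: (x=4, y=0), (x=6, y=0), (x=3, y=1), (x=4, y=2), (x=6, y=2), (x=5, y=3)
  Distance 3: (x=3, y=0), (x=2, y=1), (x=4, y=3), (x=6, y=3)
  Distance 4: (x=2, y=0), (x=1, y=1), (x=2, y=2), (x=3, y=3)
  Distance 5: (x=1, y=0), (x=0, y=1), (x=1, y=2), (x=2, y=3)
  Distance 6: (x=0, y=0), (x=0, y=2), (x=1, y=3)
Total reachable: 26 (grid has 26 open cells total)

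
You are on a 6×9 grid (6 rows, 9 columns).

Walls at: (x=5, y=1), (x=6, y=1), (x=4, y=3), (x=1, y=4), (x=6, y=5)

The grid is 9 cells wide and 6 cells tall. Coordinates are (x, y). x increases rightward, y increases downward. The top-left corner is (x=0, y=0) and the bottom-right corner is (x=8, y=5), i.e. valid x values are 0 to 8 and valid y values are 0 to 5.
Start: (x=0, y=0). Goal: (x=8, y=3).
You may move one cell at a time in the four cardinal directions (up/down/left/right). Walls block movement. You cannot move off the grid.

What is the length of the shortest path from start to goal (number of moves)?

BFS from (x=0, y=0) until reaching (x=8, y=3):
  Distance 0: (x=0, y=0)
  Distance 1: (x=1, y=0), (x=0, y=1)
  Distance 2: (x=2, y=0), (x=1, y=1), (x=0, y=2)
  Distance 3: (x=3, y=0), (x=2, y=1), (x=1, y=2), (x=0, y=3)
  Distance 4: (x=4, y=0), (x=3, y=1), (x=2, y=2), (x=1, y=3), (x=0, y=4)
  Distance 5: (x=5, y=0), (x=4, y=1), (x=3, y=2), (x=2, y=3), (x=0, y=5)
  Distance 6: (x=6, y=0), (x=4, y=2), (x=3, y=3), (x=2, y=4), (x=1, y=5)
  Distance 7: (x=7, y=0), (x=5, y=2), (x=3, y=4), (x=2, y=5)
  Distance 8: (x=8, y=0), (x=7, y=1), (x=6, y=2), (x=5, y=3), (x=4, y=4), (x=3, y=5)
  Distance 9: (x=8, y=1), (x=7, y=2), (x=6, y=3), (x=5, y=4), (x=4, y=5)
  Distance 10: (x=8, y=2), (x=7, y=3), (x=6, y=4), (x=5, y=5)
  Distance 11: (x=8, y=3), (x=7, y=4)  <- goal reached here
One shortest path (11 moves): (x=0, y=0) -> (x=1, y=0) -> (x=2, y=0) -> (x=3, y=0) -> (x=4, y=0) -> (x=5, y=0) -> (x=6, y=0) -> (x=7, y=0) -> (x=8, y=0) -> (x=8, y=1) -> (x=8, y=2) -> (x=8, y=3)

Answer: Shortest path length: 11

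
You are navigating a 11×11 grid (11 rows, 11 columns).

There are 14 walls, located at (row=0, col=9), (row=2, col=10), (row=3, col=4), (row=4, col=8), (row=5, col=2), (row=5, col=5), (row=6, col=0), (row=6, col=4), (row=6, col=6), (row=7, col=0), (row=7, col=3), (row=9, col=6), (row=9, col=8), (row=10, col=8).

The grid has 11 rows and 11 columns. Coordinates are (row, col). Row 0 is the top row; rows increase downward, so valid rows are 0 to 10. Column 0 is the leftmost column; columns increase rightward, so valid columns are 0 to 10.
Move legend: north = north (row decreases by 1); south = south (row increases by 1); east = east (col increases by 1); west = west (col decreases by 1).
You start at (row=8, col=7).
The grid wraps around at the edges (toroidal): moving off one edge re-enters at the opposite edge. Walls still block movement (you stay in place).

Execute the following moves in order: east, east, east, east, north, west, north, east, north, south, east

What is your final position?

Start: (row=8, col=7)
  east (east): (row=8, col=7) -> (row=8, col=8)
  east (east): (row=8, col=8) -> (row=8, col=9)
  east (east): (row=8, col=9) -> (row=8, col=10)
  east (east): (row=8, col=10) -> (row=8, col=0)
  north (north): blocked, stay at (row=8, col=0)
  west (west): (row=8, col=0) -> (row=8, col=10)
  north (north): (row=8, col=10) -> (row=7, col=10)
  east (east): blocked, stay at (row=7, col=10)
  north (north): (row=7, col=10) -> (row=6, col=10)
  south (south): (row=6, col=10) -> (row=7, col=10)
  east (east): blocked, stay at (row=7, col=10)
Final: (row=7, col=10)

Answer: Final position: (row=7, col=10)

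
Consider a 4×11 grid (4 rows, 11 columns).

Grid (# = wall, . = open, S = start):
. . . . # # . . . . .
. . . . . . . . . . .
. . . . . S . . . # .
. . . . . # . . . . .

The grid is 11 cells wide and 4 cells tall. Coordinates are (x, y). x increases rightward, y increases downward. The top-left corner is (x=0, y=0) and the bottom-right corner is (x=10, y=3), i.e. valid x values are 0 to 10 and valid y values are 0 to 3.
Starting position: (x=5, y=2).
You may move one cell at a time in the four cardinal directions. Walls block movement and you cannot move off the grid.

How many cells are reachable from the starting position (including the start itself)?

BFS flood-fill from (x=5, y=2):
  Distance 0: (x=5, y=2)
  Distance 1: (x=5, y=1), (x=4, y=2), (x=6, y=2)
  Distance 2: (x=4, y=1), (x=6, y=1), (x=3, y=2), (x=7, y=2), (x=4, y=3), (x=6, y=3)
  Distance 3: (x=6, y=0), (x=3, y=1), (x=7, y=1), (x=2, y=2), (x=8, y=2), (x=3, y=3), (x=7, y=3)
  Distance 4: (x=3, y=0), (x=7, y=0), (x=2, y=1), (x=8, y=1), (x=1, y=2), (x=2, y=3), (x=8, y=3)
  Distance 5: (x=2, y=0), (x=8, y=0), (x=1, y=1), (x=9, y=1), (x=0, y=2), (x=1, y=3), (x=9, y=3)
  Distance 6: (x=1, y=0), (x=9, y=0), (x=0, y=1), (x=10, y=1), (x=0, y=3), (x=10, y=3)
  Distance 7: (x=0, y=0), (x=10, y=0), (x=10, y=2)
Total reachable: 40 (grid has 40 open cells total)

Answer: Reachable cells: 40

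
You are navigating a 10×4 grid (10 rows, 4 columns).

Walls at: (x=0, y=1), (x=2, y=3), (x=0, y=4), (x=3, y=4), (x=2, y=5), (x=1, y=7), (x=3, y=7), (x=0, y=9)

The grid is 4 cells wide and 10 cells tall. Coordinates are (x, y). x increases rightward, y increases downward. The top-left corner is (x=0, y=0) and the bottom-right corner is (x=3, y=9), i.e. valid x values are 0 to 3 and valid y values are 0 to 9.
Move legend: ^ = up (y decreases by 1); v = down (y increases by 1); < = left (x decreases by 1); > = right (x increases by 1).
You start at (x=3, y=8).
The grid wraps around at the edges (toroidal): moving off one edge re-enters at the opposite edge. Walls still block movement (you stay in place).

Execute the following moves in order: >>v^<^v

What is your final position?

Answer: Final position: (x=0, y=8)

Derivation:
Start: (x=3, y=8)
  > (right): (x=3, y=8) -> (x=0, y=8)
  > (right): (x=0, y=8) -> (x=1, y=8)
  v (down): (x=1, y=8) -> (x=1, y=9)
  ^ (up): (x=1, y=9) -> (x=1, y=8)
  < (left): (x=1, y=8) -> (x=0, y=8)
  ^ (up): (x=0, y=8) -> (x=0, y=7)
  v (down): (x=0, y=7) -> (x=0, y=8)
Final: (x=0, y=8)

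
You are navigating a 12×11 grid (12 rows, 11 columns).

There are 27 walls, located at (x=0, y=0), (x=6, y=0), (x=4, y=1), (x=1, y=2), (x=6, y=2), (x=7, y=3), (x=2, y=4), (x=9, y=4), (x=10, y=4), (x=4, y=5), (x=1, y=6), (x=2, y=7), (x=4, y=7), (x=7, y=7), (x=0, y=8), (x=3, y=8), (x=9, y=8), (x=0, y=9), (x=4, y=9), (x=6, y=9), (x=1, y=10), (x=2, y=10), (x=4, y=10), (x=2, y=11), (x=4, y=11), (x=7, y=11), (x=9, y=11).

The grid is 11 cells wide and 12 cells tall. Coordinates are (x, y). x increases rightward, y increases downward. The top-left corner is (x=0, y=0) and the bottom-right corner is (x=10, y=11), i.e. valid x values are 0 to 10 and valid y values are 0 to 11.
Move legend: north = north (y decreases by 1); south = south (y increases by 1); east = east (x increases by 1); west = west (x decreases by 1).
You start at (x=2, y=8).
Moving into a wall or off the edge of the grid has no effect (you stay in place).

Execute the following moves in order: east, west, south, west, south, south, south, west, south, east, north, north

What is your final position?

Start: (x=2, y=8)
  east (east): blocked, stay at (x=2, y=8)
  west (west): (x=2, y=8) -> (x=1, y=8)
  south (south): (x=1, y=8) -> (x=1, y=9)
  west (west): blocked, stay at (x=1, y=9)
  [×3]south (south): blocked, stay at (x=1, y=9)
  west (west): blocked, stay at (x=1, y=9)
  south (south): blocked, stay at (x=1, y=9)
  east (east): (x=1, y=9) -> (x=2, y=9)
  north (north): (x=2, y=9) -> (x=2, y=8)
  north (north): blocked, stay at (x=2, y=8)
Final: (x=2, y=8)

Answer: Final position: (x=2, y=8)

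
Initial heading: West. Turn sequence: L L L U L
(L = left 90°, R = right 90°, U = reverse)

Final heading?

Start: West
  L (left (90° counter-clockwise)) -> South
  L (left (90° counter-clockwise)) -> East
  L (left (90° counter-clockwise)) -> North
  U (U-turn (180°)) -> South
  L (left (90° counter-clockwise)) -> East
Final: East

Answer: Final heading: East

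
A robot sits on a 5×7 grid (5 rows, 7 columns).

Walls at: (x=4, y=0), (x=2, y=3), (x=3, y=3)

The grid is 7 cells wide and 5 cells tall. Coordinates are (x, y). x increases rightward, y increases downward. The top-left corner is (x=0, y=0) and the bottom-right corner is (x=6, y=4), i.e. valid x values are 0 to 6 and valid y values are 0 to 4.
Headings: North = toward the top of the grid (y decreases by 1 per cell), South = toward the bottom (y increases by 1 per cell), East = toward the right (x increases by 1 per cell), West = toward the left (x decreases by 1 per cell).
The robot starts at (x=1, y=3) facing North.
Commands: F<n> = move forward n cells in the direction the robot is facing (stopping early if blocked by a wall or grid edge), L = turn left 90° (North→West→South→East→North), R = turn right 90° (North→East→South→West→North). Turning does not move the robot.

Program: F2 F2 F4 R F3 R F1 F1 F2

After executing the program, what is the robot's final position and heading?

Answer: Final position: (x=3, y=2), facing South

Derivation:
Start: (x=1, y=3), facing North
  F2: move forward 2, now at (x=1, y=1)
  F2: move forward 1/2 (blocked), now at (x=1, y=0)
  F4: move forward 0/4 (blocked), now at (x=1, y=0)
  R: turn right, now facing East
  F3: move forward 2/3 (blocked), now at (x=3, y=0)
  R: turn right, now facing South
  F1: move forward 1, now at (x=3, y=1)
  F1: move forward 1, now at (x=3, y=2)
  F2: move forward 0/2 (blocked), now at (x=3, y=2)
Final: (x=3, y=2), facing South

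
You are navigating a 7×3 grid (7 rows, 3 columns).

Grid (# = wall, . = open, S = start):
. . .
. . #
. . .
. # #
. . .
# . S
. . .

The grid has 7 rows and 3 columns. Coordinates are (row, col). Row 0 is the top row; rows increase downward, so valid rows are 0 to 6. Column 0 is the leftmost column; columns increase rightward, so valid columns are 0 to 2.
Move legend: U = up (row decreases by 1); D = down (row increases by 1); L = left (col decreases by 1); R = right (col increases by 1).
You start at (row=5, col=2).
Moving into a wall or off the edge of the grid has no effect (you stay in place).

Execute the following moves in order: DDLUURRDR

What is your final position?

Answer: Final position: (row=5, col=2)

Derivation:
Start: (row=5, col=2)
  D (down): (row=5, col=2) -> (row=6, col=2)
  D (down): blocked, stay at (row=6, col=2)
  L (left): (row=6, col=2) -> (row=6, col=1)
  U (up): (row=6, col=1) -> (row=5, col=1)
  U (up): (row=5, col=1) -> (row=4, col=1)
  R (right): (row=4, col=1) -> (row=4, col=2)
  R (right): blocked, stay at (row=4, col=2)
  D (down): (row=4, col=2) -> (row=5, col=2)
  R (right): blocked, stay at (row=5, col=2)
Final: (row=5, col=2)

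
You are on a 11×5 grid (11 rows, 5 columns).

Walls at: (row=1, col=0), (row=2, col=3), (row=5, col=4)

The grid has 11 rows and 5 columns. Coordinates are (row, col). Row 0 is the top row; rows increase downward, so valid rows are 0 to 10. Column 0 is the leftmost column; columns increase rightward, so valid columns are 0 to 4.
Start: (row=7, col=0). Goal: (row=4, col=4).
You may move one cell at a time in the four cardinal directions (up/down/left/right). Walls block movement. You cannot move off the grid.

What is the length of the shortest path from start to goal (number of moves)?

BFS from (row=7, col=0) until reaching (row=4, col=4):
  Distance 0: (row=7, col=0)
  Distance 1: (row=6, col=0), (row=7, col=1), (row=8, col=0)
  Distance 2: (row=5, col=0), (row=6, col=1), (row=7, col=2), (row=8, col=1), (row=9, col=0)
  Distance 3: (row=4, col=0), (row=5, col=1), (row=6, col=2), (row=7, col=3), (row=8, col=2), (row=9, col=1), (row=10, col=0)
  Distance 4: (row=3, col=0), (row=4, col=1), (row=5, col=2), (row=6, col=3), (row=7, col=4), (row=8, col=3), (row=9, col=2), (row=10, col=1)
  Distance 5: (row=2, col=0), (row=3, col=1), (row=4, col=2), (row=5, col=3), (row=6, col=4), (row=8, col=4), (row=9, col=3), (row=10, col=2)
  Distance 6: (row=2, col=1), (row=3, col=2), (row=4, col=3), (row=9, col=4), (row=10, col=3)
  Distance 7: (row=1, col=1), (row=2, col=2), (row=3, col=3), (row=4, col=4), (row=10, col=4)  <- goal reached here
One shortest path (7 moves): (row=7, col=0) -> (row=7, col=1) -> (row=7, col=2) -> (row=7, col=3) -> (row=6, col=3) -> (row=5, col=3) -> (row=4, col=3) -> (row=4, col=4)

Answer: Shortest path length: 7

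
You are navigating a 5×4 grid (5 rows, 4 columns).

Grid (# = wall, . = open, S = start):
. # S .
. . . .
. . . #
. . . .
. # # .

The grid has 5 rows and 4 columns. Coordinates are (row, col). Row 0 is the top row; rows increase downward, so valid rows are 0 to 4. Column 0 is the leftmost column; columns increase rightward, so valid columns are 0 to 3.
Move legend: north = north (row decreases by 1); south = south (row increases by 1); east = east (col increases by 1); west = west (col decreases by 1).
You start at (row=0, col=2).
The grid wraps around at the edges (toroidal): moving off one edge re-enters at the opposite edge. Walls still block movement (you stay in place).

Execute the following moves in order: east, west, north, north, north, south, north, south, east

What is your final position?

Start: (row=0, col=2)
  east (east): (row=0, col=2) -> (row=0, col=3)
  west (west): (row=0, col=3) -> (row=0, col=2)
  [×3]north (north): blocked, stay at (row=0, col=2)
  south (south): (row=0, col=2) -> (row=1, col=2)
  north (north): (row=1, col=2) -> (row=0, col=2)
  south (south): (row=0, col=2) -> (row=1, col=2)
  east (east): (row=1, col=2) -> (row=1, col=3)
Final: (row=1, col=3)

Answer: Final position: (row=1, col=3)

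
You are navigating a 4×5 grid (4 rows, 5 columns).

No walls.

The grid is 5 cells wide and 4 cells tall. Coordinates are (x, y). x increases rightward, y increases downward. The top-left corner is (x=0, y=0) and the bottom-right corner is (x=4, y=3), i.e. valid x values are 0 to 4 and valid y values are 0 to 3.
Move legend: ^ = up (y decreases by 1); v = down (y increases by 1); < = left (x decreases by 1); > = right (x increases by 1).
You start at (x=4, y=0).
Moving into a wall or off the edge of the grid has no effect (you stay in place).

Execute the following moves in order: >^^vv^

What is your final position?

Start: (x=4, y=0)
  > (right): blocked, stay at (x=4, y=0)
  ^ (up): blocked, stay at (x=4, y=0)
  ^ (up): blocked, stay at (x=4, y=0)
  v (down): (x=4, y=0) -> (x=4, y=1)
  v (down): (x=4, y=1) -> (x=4, y=2)
  ^ (up): (x=4, y=2) -> (x=4, y=1)
Final: (x=4, y=1)

Answer: Final position: (x=4, y=1)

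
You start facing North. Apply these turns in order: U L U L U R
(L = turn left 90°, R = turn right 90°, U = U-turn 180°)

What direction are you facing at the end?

Answer: Final heading: East

Derivation:
Start: North
  U (U-turn (180°)) -> South
  L (left (90° counter-clockwise)) -> East
  U (U-turn (180°)) -> West
  L (left (90° counter-clockwise)) -> South
  U (U-turn (180°)) -> North
  R (right (90° clockwise)) -> East
Final: East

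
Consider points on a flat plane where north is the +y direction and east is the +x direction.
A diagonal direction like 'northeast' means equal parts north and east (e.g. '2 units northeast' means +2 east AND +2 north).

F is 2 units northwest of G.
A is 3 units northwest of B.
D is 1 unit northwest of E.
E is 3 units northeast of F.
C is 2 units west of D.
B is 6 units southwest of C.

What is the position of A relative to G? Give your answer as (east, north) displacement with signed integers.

Place G at the origin (east=0, north=0).
  F is 2 units northwest of G: delta (east=-2, north=+2); F at (east=-2, north=2).
  E is 3 units northeast of F: delta (east=+3, north=+3); E at (east=1, north=5).
  D is 1 unit northwest of E: delta (east=-1, north=+1); D at (east=0, north=6).
  C is 2 units west of D: delta (east=-2, north=+0); C at (east=-2, north=6).
  B is 6 units southwest of C: delta (east=-6, north=-6); B at (east=-8, north=0).
  A is 3 units northwest of B: delta (east=-3, north=+3); A at (east=-11, north=3).
Therefore A relative to G: (east=-11, north=3).

Answer: A is at (east=-11, north=3) relative to G.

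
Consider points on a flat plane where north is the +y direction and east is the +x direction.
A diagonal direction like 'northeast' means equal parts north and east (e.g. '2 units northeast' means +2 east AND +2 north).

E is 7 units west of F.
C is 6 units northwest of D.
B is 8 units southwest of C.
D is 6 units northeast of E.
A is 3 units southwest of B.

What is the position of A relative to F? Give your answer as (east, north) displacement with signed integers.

Place F at the origin (east=0, north=0).
  E is 7 units west of F: delta (east=-7, north=+0); E at (east=-7, north=0).
  D is 6 units northeast of E: delta (east=+6, north=+6); D at (east=-1, north=6).
  C is 6 units northwest of D: delta (east=-6, north=+6); C at (east=-7, north=12).
  B is 8 units southwest of C: delta (east=-8, north=-8); B at (east=-15, north=4).
  A is 3 units southwest of B: delta (east=-3, north=-3); A at (east=-18, north=1).
Therefore A relative to F: (east=-18, north=1).

Answer: A is at (east=-18, north=1) relative to F.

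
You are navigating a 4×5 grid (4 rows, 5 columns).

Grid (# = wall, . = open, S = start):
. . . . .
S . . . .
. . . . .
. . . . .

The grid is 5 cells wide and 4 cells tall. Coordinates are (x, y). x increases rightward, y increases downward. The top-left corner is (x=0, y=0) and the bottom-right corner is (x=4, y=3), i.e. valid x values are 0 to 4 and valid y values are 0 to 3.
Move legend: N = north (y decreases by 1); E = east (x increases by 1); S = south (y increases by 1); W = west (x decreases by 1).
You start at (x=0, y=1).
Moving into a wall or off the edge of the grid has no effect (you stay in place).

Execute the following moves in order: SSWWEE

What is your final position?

Start: (x=0, y=1)
  S (south): (x=0, y=1) -> (x=0, y=2)
  S (south): (x=0, y=2) -> (x=0, y=3)
  W (west): blocked, stay at (x=0, y=3)
  W (west): blocked, stay at (x=0, y=3)
  E (east): (x=0, y=3) -> (x=1, y=3)
  E (east): (x=1, y=3) -> (x=2, y=3)
Final: (x=2, y=3)

Answer: Final position: (x=2, y=3)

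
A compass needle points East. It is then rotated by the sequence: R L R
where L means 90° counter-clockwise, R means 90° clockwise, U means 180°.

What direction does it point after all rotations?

Start: East
  R (right (90° clockwise)) -> South
  L (left (90° counter-clockwise)) -> East
  R (right (90° clockwise)) -> South
Final: South

Answer: Final heading: South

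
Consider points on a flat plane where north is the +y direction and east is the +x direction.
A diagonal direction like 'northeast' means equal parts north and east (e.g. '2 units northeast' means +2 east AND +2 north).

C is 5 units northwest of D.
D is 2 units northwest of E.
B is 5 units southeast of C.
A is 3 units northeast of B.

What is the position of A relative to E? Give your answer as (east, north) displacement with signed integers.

Place E at the origin (east=0, north=0).
  D is 2 units northwest of E: delta (east=-2, north=+2); D at (east=-2, north=2).
  C is 5 units northwest of D: delta (east=-5, north=+5); C at (east=-7, north=7).
  B is 5 units southeast of C: delta (east=+5, north=-5); B at (east=-2, north=2).
  A is 3 units northeast of B: delta (east=+3, north=+3); A at (east=1, north=5).
Therefore A relative to E: (east=1, north=5).

Answer: A is at (east=1, north=5) relative to E.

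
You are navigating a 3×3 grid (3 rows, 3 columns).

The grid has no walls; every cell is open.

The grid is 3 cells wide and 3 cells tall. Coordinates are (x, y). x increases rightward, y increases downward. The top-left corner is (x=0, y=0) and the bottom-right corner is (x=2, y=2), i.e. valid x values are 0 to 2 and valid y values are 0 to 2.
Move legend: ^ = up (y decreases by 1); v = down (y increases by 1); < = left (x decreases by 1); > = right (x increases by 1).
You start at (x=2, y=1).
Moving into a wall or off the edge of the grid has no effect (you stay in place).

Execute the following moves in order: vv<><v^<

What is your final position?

Answer: Final position: (x=0, y=1)

Derivation:
Start: (x=2, y=1)
  v (down): (x=2, y=1) -> (x=2, y=2)
  v (down): blocked, stay at (x=2, y=2)
  < (left): (x=2, y=2) -> (x=1, y=2)
  > (right): (x=1, y=2) -> (x=2, y=2)
  < (left): (x=2, y=2) -> (x=1, y=2)
  v (down): blocked, stay at (x=1, y=2)
  ^ (up): (x=1, y=2) -> (x=1, y=1)
  < (left): (x=1, y=1) -> (x=0, y=1)
Final: (x=0, y=1)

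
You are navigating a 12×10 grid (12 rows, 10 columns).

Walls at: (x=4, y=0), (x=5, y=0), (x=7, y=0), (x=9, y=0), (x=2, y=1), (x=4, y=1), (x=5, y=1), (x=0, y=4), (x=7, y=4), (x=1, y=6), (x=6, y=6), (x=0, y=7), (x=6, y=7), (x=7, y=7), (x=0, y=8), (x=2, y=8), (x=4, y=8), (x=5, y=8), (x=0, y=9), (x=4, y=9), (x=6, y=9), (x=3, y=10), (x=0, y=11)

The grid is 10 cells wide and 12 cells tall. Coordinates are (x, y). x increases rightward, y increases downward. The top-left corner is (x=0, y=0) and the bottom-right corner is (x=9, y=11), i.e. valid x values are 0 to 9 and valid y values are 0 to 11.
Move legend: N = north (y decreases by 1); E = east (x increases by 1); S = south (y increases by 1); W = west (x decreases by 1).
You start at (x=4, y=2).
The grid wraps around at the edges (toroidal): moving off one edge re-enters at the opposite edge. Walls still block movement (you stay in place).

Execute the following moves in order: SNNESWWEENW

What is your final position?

Start: (x=4, y=2)
  S (south): (x=4, y=2) -> (x=4, y=3)
  N (north): (x=4, y=3) -> (x=4, y=2)
  N (north): blocked, stay at (x=4, y=2)
  E (east): (x=4, y=2) -> (x=5, y=2)
  S (south): (x=5, y=2) -> (x=5, y=3)
  W (west): (x=5, y=3) -> (x=4, y=3)
  W (west): (x=4, y=3) -> (x=3, y=3)
  E (east): (x=3, y=3) -> (x=4, y=3)
  E (east): (x=4, y=3) -> (x=5, y=3)
  N (north): (x=5, y=3) -> (x=5, y=2)
  W (west): (x=5, y=2) -> (x=4, y=2)
Final: (x=4, y=2)

Answer: Final position: (x=4, y=2)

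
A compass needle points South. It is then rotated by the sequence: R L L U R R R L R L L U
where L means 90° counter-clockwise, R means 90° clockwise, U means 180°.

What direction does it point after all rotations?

Start: South
  R (right (90° clockwise)) -> West
  L (left (90° counter-clockwise)) -> South
  L (left (90° counter-clockwise)) -> East
  U (U-turn (180°)) -> West
  R (right (90° clockwise)) -> North
  R (right (90° clockwise)) -> East
  R (right (90° clockwise)) -> South
  L (left (90° counter-clockwise)) -> East
  R (right (90° clockwise)) -> South
  L (left (90° counter-clockwise)) -> East
  L (left (90° counter-clockwise)) -> North
  U (U-turn (180°)) -> South
Final: South

Answer: Final heading: South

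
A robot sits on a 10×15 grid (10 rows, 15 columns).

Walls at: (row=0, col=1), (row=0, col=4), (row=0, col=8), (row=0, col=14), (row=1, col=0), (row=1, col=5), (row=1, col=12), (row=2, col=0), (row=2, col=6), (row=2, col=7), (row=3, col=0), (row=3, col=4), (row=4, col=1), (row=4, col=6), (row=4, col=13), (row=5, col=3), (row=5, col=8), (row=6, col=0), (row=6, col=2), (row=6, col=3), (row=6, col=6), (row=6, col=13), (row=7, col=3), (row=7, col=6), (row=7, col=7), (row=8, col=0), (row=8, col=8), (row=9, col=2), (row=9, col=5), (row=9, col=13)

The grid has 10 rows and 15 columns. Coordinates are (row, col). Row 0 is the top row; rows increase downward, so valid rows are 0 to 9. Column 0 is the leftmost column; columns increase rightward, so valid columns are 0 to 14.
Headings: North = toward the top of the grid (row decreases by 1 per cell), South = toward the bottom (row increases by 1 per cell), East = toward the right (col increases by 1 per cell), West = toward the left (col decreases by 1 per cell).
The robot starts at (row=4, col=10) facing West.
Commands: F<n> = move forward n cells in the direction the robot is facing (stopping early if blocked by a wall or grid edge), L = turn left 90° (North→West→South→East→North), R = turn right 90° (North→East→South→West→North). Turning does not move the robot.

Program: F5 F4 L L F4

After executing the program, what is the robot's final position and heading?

Answer: Final position: (row=4, col=11), facing East

Derivation:
Start: (row=4, col=10), facing West
  F5: move forward 3/5 (blocked), now at (row=4, col=7)
  F4: move forward 0/4 (blocked), now at (row=4, col=7)
  L: turn left, now facing South
  L: turn left, now facing East
  F4: move forward 4, now at (row=4, col=11)
Final: (row=4, col=11), facing East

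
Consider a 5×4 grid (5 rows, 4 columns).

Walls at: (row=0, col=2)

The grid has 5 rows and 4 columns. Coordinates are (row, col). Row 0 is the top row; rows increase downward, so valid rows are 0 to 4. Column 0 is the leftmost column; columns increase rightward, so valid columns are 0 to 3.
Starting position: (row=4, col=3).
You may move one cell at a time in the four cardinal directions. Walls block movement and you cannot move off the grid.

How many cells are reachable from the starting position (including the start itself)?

BFS flood-fill from (row=4, col=3):
  Distance 0: (row=4, col=3)
  Distance 1: (row=3, col=3), (row=4, col=2)
  Distance 2: (row=2, col=3), (row=3, col=2), (row=4, col=1)
  Distance 3: (row=1, col=3), (row=2, col=2), (row=3, col=1), (row=4, col=0)
  Distance 4: (row=0, col=3), (row=1, col=2), (row=2, col=1), (row=3, col=0)
  Distance 5: (row=1, col=1), (row=2, col=0)
  Distance 6: (row=0, col=1), (row=1, col=0)
  Distance 7: (row=0, col=0)
Total reachable: 19 (grid has 19 open cells total)

Answer: Reachable cells: 19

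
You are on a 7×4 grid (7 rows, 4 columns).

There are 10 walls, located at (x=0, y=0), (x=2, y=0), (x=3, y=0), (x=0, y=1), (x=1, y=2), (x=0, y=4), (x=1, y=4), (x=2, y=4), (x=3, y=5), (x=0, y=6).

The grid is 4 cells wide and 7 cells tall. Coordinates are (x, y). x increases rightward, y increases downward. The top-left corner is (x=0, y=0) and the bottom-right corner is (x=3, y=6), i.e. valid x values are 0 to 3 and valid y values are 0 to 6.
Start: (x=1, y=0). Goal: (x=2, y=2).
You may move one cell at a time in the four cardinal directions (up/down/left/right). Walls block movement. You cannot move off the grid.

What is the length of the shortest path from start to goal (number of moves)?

Answer: Shortest path length: 3

Derivation:
BFS from (x=1, y=0) until reaching (x=2, y=2):
  Distance 0: (x=1, y=0)
  Distance 1: (x=1, y=1)
  Distance 2: (x=2, y=1)
  Distance 3: (x=3, y=1), (x=2, y=2)  <- goal reached here
One shortest path (3 moves): (x=1, y=0) -> (x=1, y=1) -> (x=2, y=1) -> (x=2, y=2)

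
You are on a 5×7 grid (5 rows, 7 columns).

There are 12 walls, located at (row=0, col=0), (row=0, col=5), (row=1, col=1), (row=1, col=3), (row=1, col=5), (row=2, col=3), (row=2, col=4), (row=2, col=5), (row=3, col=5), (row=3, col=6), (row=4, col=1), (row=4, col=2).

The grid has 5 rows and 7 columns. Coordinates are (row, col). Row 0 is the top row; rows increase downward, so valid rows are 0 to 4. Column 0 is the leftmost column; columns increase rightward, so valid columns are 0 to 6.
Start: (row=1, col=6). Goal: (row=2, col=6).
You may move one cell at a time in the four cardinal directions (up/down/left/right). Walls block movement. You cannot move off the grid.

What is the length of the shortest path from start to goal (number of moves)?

Answer: Shortest path length: 1

Derivation:
BFS from (row=1, col=6) until reaching (row=2, col=6):
  Distance 0: (row=1, col=6)
  Distance 1: (row=0, col=6), (row=2, col=6)  <- goal reached here
One shortest path (1 moves): (row=1, col=6) -> (row=2, col=6)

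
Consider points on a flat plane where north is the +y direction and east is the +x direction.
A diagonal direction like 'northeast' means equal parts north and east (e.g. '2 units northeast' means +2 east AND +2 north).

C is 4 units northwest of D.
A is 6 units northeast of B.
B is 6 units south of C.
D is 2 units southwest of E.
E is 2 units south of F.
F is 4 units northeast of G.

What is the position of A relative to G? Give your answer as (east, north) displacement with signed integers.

Answer: A is at (east=4, north=4) relative to G.

Derivation:
Place G at the origin (east=0, north=0).
  F is 4 units northeast of G: delta (east=+4, north=+4); F at (east=4, north=4).
  E is 2 units south of F: delta (east=+0, north=-2); E at (east=4, north=2).
  D is 2 units southwest of E: delta (east=-2, north=-2); D at (east=2, north=0).
  C is 4 units northwest of D: delta (east=-4, north=+4); C at (east=-2, north=4).
  B is 6 units south of C: delta (east=+0, north=-6); B at (east=-2, north=-2).
  A is 6 units northeast of B: delta (east=+6, north=+6); A at (east=4, north=4).
Therefore A relative to G: (east=4, north=4).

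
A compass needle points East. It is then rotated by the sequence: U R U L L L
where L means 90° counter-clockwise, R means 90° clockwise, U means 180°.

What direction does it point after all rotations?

Start: East
  U (U-turn (180°)) -> West
  R (right (90° clockwise)) -> North
  U (U-turn (180°)) -> South
  L (left (90° counter-clockwise)) -> East
  L (left (90° counter-clockwise)) -> North
  L (left (90° counter-clockwise)) -> West
Final: West

Answer: Final heading: West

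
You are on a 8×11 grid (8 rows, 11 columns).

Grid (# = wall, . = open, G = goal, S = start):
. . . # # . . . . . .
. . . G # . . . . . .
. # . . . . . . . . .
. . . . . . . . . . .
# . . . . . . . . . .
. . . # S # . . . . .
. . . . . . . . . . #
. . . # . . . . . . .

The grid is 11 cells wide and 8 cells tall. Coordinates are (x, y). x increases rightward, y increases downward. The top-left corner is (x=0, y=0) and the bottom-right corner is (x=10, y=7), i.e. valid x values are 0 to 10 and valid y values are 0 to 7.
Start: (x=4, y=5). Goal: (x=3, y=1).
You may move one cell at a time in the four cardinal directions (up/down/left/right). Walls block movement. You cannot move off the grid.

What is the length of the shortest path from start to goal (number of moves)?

BFS from (x=4, y=5) until reaching (x=3, y=1):
  Distance 0: (x=4, y=5)
  Distance 1: (x=4, y=4), (x=4, y=6)
  Distance 2: (x=4, y=3), (x=3, y=4), (x=5, y=4), (x=3, y=6), (x=5, y=6), (x=4, y=7)
  Distance 3: (x=4, y=2), (x=3, y=3), (x=5, y=3), (x=2, y=4), (x=6, y=4), (x=2, y=6), (x=6, y=6), (x=5, y=7)
  Distance 4: (x=3, y=2), (x=5, y=2), (x=2, y=3), (x=6, y=3), (x=1, y=4), (x=7, y=4), (x=2, y=5), (x=6, y=5), (x=1, y=6), (x=7, y=6), (x=2, y=7), (x=6, y=7)
  Distance 5: (x=3, y=1), (x=5, y=1), (x=2, y=2), (x=6, y=2), (x=1, y=3), (x=7, y=3), (x=8, y=4), (x=1, y=5), (x=7, y=5), (x=0, y=6), (x=8, y=6), (x=1, y=7), (x=7, y=7)  <- goal reached here
One shortest path (5 moves): (x=4, y=5) -> (x=4, y=4) -> (x=3, y=4) -> (x=3, y=3) -> (x=3, y=2) -> (x=3, y=1)

Answer: Shortest path length: 5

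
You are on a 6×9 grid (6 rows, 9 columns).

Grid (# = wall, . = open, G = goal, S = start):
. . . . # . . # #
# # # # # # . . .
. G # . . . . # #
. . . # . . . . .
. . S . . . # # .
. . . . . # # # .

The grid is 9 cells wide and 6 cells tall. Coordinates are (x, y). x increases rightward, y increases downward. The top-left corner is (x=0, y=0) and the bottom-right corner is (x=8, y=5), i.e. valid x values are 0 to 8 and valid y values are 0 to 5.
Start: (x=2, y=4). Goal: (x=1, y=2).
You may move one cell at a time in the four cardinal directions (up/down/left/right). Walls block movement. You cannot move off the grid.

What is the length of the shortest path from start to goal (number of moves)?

BFS from (x=2, y=4) until reaching (x=1, y=2):
  Distance 0: (x=2, y=4)
  Distance 1: (x=2, y=3), (x=1, y=4), (x=3, y=4), (x=2, y=5)
  Distance 2: (x=1, y=3), (x=0, y=4), (x=4, y=4), (x=1, y=5), (x=3, y=5)
  Distance 3: (x=1, y=2), (x=0, y=3), (x=4, y=3), (x=5, y=4), (x=0, y=5), (x=4, y=5)  <- goal reached here
One shortest path (3 moves): (x=2, y=4) -> (x=1, y=4) -> (x=1, y=3) -> (x=1, y=2)

Answer: Shortest path length: 3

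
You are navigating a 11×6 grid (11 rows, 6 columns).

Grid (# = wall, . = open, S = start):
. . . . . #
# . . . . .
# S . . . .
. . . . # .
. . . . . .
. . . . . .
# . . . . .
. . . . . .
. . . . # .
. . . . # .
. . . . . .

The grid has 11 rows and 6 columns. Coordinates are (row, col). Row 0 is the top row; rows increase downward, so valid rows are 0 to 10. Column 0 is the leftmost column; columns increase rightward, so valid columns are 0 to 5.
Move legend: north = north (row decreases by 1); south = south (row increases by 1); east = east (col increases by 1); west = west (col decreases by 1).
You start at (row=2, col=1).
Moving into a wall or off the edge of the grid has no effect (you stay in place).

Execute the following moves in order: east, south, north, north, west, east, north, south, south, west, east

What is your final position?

Start: (row=2, col=1)
  east (east): (row=2, col=1) -> (row=2, col=2)
  south (south): (row=2, col=2) -> (row=3, col=2)
  north (north): (row=3, col=2) -> (row=2, col=2)
  north (north): (row=2, col=2) -> (row=1, col=2)
  west (west): (row=1, col=2) -> (row=1, col=1)
  east (east): (row=1, col=1) -> (row=1, col=2)
  north (north): (row=1, col=2) -> (row=0, col=2)
  south (south): (row=0, col=2) -> (row=1, col=2)
  south (south): (row=1, col=2) -> (row=2, col=2)
  west (west): (row=2, col=2) -> (row=2, col=1)
  east (east): (row=2, col=1) -> (row=2, col=2)
Final: (row=2, col=2)

Answer: Final position: (row=2, col=2)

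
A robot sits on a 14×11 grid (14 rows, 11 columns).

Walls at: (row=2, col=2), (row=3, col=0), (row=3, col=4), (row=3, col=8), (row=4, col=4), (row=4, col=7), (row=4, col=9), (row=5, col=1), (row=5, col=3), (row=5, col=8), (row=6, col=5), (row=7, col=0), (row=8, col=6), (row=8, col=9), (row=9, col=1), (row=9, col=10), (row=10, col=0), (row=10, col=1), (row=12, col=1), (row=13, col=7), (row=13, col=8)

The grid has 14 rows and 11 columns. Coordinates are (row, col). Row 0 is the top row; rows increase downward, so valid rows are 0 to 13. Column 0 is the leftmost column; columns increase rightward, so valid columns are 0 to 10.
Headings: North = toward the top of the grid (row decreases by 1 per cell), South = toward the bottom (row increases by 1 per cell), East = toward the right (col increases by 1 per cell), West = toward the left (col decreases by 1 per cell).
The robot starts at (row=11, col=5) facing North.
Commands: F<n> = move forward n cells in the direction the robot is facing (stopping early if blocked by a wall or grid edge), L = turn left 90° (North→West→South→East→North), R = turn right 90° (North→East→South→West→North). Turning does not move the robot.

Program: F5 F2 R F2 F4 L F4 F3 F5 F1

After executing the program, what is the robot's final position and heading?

Answer: Final position: (row=0, col=10), facing North

Derivation:
Start: (row=11, col=5), facing North
  F5: move forward 4/5 (blocked), now at (row=7, col=5)
  F2: move forward 0/2 (blocked), now at (row=7, col=5)
  R: turn right, now facing East
  F2: move forward 2, now at (row=7, col=7)
  F4: move forward 3/4 (blocked), now at (row=7, col=10)
  L: turn left, now facing North
  F4: move forward 4, now at (row=3, col=10)
  F3: move forward 3, now at (row=0, col=10)
  F5: move forward 0/5 (blocked), now at (row=0, col=10)
  F1: move forward 0/1 (blocked), now at (row=0, col=10)
Final: (row=0, col=10), facing North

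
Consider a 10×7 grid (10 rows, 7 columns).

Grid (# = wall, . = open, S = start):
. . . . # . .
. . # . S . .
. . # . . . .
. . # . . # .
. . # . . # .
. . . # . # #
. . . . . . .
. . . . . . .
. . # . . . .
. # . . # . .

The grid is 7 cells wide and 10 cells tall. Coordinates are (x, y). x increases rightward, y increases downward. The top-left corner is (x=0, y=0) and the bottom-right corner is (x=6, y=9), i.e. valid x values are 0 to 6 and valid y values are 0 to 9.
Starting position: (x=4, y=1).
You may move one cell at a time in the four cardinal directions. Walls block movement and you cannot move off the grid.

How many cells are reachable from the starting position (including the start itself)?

Answer: Reachable cells: 57

Derivation:
BFS flood-fill from (x=4, y=1):
  Distance 0: (x=4, y=1)
  Distance 1: (x=3, y=1), (x=5, y=1), (x=4, y=2)
  Distance 2: (x=3, y=0), (x=5, y=0), (x=6, y=1), (x=3, y=2), (x=5, y=2), (x=4, y=3)
  Distance 3: (x=2, y=0), (x=6, y=0), (x=6, y=2), (x=3, y=3), (x=4, y=4)
  Distance 4: (x=1, y=0), (x=6, y=3), (x=3, y=4), (x=4, y=5)
  Distance 5: (x=0, y=0), (x=1, y=1), (x=6, y=4), (x=4, y=6)
  Distance 6: (x=0, y=1), (x=1, y=2), (x=3, y=6), (x=5, y=6), (x=4, y=7)
  Distance 7: (x=0, y=2), (x=1, y=3), (x=2, y=6), (x=6, y=6), (x=3, y=7), (x=5, y=7), (x=4, y=8)
  Distance 8: (x=0, y=3), (x=1, y=4), (x=2, y=5), (x=1, y=6), (x=2, y=7), (x=6, y=7), (x=3, y=8), (x=5, y=8)
  Distance 9: (x=0, y=4), (x=1, y=5), (x=0, y=6), (x=1, y=7), (x=6, y=8), (x=3, y=9), (x=5, y=9)
  Distance 10: (x=0, y=5), (x=0, y=7), (x=1, y=8), (x=2, y=9), (x=6, y=9)
  Distance 11: (x=0, y=8)
  Distance 12: (x=0, y=9)
Total reachable: 57 (grid has 57 open cells total)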